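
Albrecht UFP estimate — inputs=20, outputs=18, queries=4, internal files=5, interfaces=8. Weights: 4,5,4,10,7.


UFP = EI*4 + EO*5 + EQ*4 + ILF*10 + EIF*7
UFP = 20*4 + 18*5 + 4*4 + 5*10 + 8*7
UFP = 80 + 90 + 16 + 50 + 56
UFP = 292

292


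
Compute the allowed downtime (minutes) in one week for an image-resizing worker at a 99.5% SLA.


Formula: allowed downtime = period * (100 - SLA) / 100
Period (week) = 10080 minutes
Unavailability fraction = (100 - 99.5) / 100
Allowed downtime = 10080 * (100 - 99.5) / 100
Allowed downtime = 50.4 minutes

50.4 minutes


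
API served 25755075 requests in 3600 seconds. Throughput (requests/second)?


Formula: throughput = requests / seconds
throughput = 25755075 / 3600
throughput = 7154.19 requests/second

7154.19 requests/second


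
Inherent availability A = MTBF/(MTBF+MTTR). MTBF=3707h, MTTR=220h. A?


Availability = MTBF / (MTBF + MTTR)
Availability = 3707 / (3707 + 220)
Availability = 3707 / 3927
Availability = 94.3978%

94.3978%


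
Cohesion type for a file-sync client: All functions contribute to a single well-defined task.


Reasoning: Best: single purpose
Type: Functional cohesion

Functional cohesion


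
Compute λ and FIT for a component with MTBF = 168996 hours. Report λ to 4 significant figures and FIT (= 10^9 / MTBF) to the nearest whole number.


Formula: λ = 1 / MTBF; FIT = λ × 1e9 = 1e9 / MTBF
λ = 1 / 168996 ≈ 5.917e-06 failures/hour
FIT = 1e9 / 168996 ≈ 5917 failures per 1e9 hours (nearest whole number)

λ = 5.917e-06 /h, FIT = 5917


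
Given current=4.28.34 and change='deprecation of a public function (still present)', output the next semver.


Current: 4.28.34
Change category: 'deprecation of a public function (still present)' → minor bump
SemVer rule: minor bump → increment MINOR, reset PATCH to 0 (MAJOR unchanged)
New: 4.29.0

4.29.0


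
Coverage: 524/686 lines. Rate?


Coverage = covered / total * 100
Coverage = 524 / 686 * 100
Coverage = 76.38%

76.38%


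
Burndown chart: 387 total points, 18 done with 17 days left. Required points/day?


Formula: Required rate = Remaining points / Days left
Remaining = 387 - 18 = 369 points
Required rate = 369 / 17 = 21.71 points/day

21.71 points/day


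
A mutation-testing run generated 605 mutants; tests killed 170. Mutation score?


Mutation score = killed / total * 100
Mutation score = 170 / 605 * 100
Mutation score = 28.1%

28.1%


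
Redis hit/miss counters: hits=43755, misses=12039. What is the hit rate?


Formula: hit rate = hits / (hits + misses) * 100
hit rate = 43755 / (43755 + 12039) * 100
hit rate = 43755 / 55794 * 100
hit rate = 78.42%

78.42%


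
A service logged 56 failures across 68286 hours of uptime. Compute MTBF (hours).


Formula: MTBF = Total operating time / Number of failures
MTBF = 68286 / 56
MTBF = 1219.39 hours

1219.39 hours


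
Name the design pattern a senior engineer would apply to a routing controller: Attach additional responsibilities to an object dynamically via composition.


This matches the Decorator pattern

Decorator


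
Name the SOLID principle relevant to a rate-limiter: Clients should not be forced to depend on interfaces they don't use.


This describes the Interface Segregation Principle (ISP)

Interface Segregation Principle (ISP)


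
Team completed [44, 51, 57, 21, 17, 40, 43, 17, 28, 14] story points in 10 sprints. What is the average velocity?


Formula: Avg velocity = Total points / Number of sprints
Points: [44, 51, 57, 21, 17, 40, 43, 17, 28, 14]
Sum = 44 + 51 + 57 + 21 + 17 + 40 + 43 + 17 + 28 + 14 = 332
Avg velocity = 332 / 10 = 33.2 points/sprint

33.2 points/sprint


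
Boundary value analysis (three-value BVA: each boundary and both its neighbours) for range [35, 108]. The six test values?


Range: [35, 108]
Boundaries: just below min, min, min+1, max-1, max, just above max
Values: [34, 35, 36, 107, 108, 109]

[34, 35, 36, 107, 108, 109]


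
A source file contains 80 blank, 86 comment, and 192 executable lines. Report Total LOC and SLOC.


Total LOC = blank + comment + code
Total LOC = 80 + 86 + 192 = 358
SLOC (source only) = code = 192

Total LOC: 358, SLOC: 192


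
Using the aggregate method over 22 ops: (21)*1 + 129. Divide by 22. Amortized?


Formula: Amortized cost = Total cost / Operations
Total cost = (21 * 1) + (1 * 129)
Total cost = 21 + 129 = 150
Amortized = 150 / 22 = 6.8182

6.8182


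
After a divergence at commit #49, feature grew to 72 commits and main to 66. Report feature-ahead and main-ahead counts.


Common ancestor: commit #49
feature commits after divergence: 72 - 49 = 23
main commits after divergence: 66 - 49 = 17
feature is 23 commits ahead of main
main is 17 commits ahead of feature

feature ahead: 23, main ahead: 17


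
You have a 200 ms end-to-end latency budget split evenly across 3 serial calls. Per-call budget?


Formula: per_stage = total_budget / stages
per_stage = 200 / 3
per_stage = 66.67 ms

66.67 ms


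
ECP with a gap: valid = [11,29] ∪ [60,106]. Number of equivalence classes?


Valid ranges: [11,29] and [60,106]
Class 1: x < 11 — invalid
Class 2: 11 ≤ x ≤ 29 — valid
Class 3: 29 < x < 60 — invalid (gap between ranges)
Class 4: 60 ≤ x ≤ 106 — valid
Class 5: x > 106 — invalid
Total equivalence classes: 5

5 equivalence classes


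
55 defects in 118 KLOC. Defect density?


Defect density = defects / KLOC
Defect density = 55 / 118
Defect density = 0.466 defects/KLOC

0.466 defects/KLOC


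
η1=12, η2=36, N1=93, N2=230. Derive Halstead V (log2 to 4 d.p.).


Formula: V = N * log2(η), where N = N1 + N2 and η = η1 + η2
η = 12 + 36 = 48
N = 93 + 230 = 323
log2(48) ≈ 5.5850
V = 323 * 5.5850 = 1803.96

1803.96


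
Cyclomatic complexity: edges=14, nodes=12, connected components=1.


Formula: V(G) = E - N + 2P
V(G) = 14 - 12 + 2*1
V(G) = 2 + 2
V(G) = 4

4


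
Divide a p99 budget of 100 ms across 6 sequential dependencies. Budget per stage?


Formula: per_stage = total_budget / stages
per_stage = 100 / 6
per_stage = 16.67 ms

16.67 ms


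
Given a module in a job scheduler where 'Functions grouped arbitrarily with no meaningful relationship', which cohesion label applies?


Reasoning: Worst: random grouping
Type: Coincidental cohesion

Coincidental cohesion


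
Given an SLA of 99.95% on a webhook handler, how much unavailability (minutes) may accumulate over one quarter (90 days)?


Formula: allowed downtime = period * (100 - SLA) / 100
Period (quarter (90 days)) = 129600 minutes
Unavailability fraction = (100 - 99.95) / 100
Allowed downtime = 129600 * (100 - 99.95) / 100
Allowed downtime = 64.8 minutes

64.8 minutes


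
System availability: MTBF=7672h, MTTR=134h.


Availability = MTBF / (MTBF + MTTR)
Availability = 7672 / (7672 + 134)
Availability = 7672 / 7806
Availability = 98.2834%

98.2834%


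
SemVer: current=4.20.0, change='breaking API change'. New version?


Current: 4.20.0
Change category: 'breaking API change' → major bump
SemVer rule: major bump → increment MAJOR, reset MINOR and PATCH to 0
New: 5.0.0

5.0.0


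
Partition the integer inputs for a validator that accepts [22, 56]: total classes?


Valid range: [22, 56]
Class 1: x < 22 — invalid
Class 2: 22 ≤ x ≤ 56 — valid
Class 3: x > 56 — invalid
Total equivalence classes: 3

3 equivalence classes


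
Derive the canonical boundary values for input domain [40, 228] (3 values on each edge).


Range: [40, 228]
Boundaries: just below min, min, min+1, max-1, max, just above max
Values: [39, 40, 41, 227, 228, 229]

[39, 40, 41, 227, 228, 229]


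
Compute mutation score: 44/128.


Mutation score = killed / total * 100
Mutation score = 44 / 128 * 100
Mutation score = 34.38%

34.38%


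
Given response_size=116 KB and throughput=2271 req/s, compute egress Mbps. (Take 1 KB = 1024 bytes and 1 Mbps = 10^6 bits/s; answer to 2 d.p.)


Formula: Mbps = payload_bytes * RPS * 8 / 1e6
Payload per request = 116 KB = 116 * 1024 = 118784 bytes
Total bytes/sec = 118784 * 2271 = 269758464
Total bits/sec = 269758464 * 8 = 2158067712
Mbps = 2158067712 / 1e6 = 2158.07

2158.07 Mbps


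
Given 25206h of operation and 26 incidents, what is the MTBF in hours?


Formula: MTBF = Total operating time / Number of failures
MTBF = 25206 / 26
MTBF = 969.46 hours

969.46 hours


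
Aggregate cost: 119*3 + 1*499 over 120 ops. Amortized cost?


Formula: Amortized cost = Total cost / Operations
Total cost = (119 * 3) + (1 * 499)
Total cost = 357 + 499 = 856
Amortized = 856 / 120 = 7.1333

7.1333


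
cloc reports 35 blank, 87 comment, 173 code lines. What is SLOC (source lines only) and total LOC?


Total LOC = blank + comment + code
Total LOC = 35 + 87 + 173 = 295
SLOC (source only) = code = 173

Total LOC: 295, SLOC: 173


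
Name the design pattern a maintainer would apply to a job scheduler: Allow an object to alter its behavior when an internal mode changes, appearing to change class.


This matches the State pattern

State


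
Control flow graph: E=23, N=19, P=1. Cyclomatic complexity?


Formula: V(G) = E - N + 2P
V(G) = 23 - 19 + 2*1
V(G) = 4 + 2
V(G) = 6

6


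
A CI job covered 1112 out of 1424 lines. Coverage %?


Coverage = covered / total * 100
Coverage = 1112 / 1424 * 100
Coverage = 78.09%

78.09%


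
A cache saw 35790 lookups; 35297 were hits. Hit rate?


Formula: hit rate = hits / (hits + misses) * 100
hit rate = 35297 / (35297 + 493) * 100
hit rate = 35297 / 35790 * 100
hit rate = 98.62%

98.62%


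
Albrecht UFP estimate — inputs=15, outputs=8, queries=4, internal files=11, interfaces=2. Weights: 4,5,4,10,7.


UFP = EI*4 + EO*5 + EQ*4 + ILF*10 + EIF*7
UFP = 15*4 + 8*5 + 4*4 + 11*10 + 2*7
UFP = 60 + 40 + 16 + 110 + 14
UFP = 240

240


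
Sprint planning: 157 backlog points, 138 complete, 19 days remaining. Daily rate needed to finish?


Formula: Required rate = Remaining points / Days left
Remaining = 157 - 138 = 19 points
Required rate = 19 / 19 = 1.0 points/day

1.0 points/day


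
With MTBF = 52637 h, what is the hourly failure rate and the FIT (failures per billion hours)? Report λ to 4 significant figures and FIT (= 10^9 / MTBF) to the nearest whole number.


Formula: λ = 1 / MTBF; FIT = λ × 1e9 = 1e9 / MTBF
λ = 1 / 52637 ≈ 1.900e-05 failures/hour
FIT = 1e9 / 52637 ≈ 18998 failures per 1e9 hours (nearest whole number)

λ = 1.900e-05 /h, FIT = 18998


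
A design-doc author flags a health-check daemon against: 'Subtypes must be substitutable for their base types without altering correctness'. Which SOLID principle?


This describes the Liskov Substitution Principle (LSP)

Liskov Substitution Principle (LSP)


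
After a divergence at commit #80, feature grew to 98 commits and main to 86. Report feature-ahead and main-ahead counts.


Common ancestor: commit #80
feature commits after divergence: 98 - 80 = 18
main commits after divergence: 86 - 80 = 6
feature is 18 commits ahead of main
main is 6 commits ahead of feature

feature ahead: 18, main ahead: 6


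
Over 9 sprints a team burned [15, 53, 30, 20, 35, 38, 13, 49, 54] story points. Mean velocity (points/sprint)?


Formula: Avg velocity = Total points / Number of sprints
Points: [15, 53, 30, 20, 35, 38, 13, 49, 54]
Sum = 15 + 53 + 30 + 20 + 35 + 38 + 13 + 49 + 54 = 307
Avg velocity = 307 / 9 = 34.11 points/sprint

34.11 points/sprint


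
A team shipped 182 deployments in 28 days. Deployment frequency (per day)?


Formula: deployments per day = releases / days
= 182 / 28
= 6.5 deploys/day
(equivalently, 45.5 deploys/week)

6.5 deploys/day


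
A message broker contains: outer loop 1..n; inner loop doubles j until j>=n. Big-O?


Reasoning: linear outer times logarithmic inner
Complexity: O(n log n)

O(n log n)


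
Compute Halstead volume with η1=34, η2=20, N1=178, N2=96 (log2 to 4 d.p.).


Formula: V = N * log2(η), where N = N1 + N2 and η = η1 + η2
η = 34 + 20 = 54
N = 178 + 96 = 274
log2(54) ≈ 5.7549
V = 274 * 5.7549 = 1576.84

1576.84


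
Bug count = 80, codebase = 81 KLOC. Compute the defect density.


Defect density = defects / KLOC
Defect density = 80 / 81
Defect density = 0.988 defects/KLOC

0.988 defects/KLOC


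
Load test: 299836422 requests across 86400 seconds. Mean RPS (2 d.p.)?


Formula: throughput = requests / seconds
throughput = 299836422 / 86400
throughput = 3470.33 requests/second

3470.33 requests/second


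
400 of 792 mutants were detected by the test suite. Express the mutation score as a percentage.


Mutation score = killed / total * 100
Mutation score = 400 / 792 * 100
Mutation score = 50.51%

50.51%


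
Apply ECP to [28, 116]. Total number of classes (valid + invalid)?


Valid range: [28, 116]
Class 1: x < 28 — invalid
Class 2: 28 ≤ x ≤ 116 — valid
Class 3: x > 116 — invalid
Total equivalence classes: 3

3 equivalence classes


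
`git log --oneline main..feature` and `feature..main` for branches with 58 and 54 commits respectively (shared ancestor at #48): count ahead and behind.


Common ancestor: commit #48
feature commits after divergence: 58 - 48 = 10
main commits after divergence: 54 - 48 = 6
feature is 10 commits ahead of main
main is 6 commits ahead of feature

feature ahead: 10, main ahead: 6


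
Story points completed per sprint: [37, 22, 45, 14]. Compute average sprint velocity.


Formula: Avg velocity = Total points / Number of sprints
Points: [37, 22, 45, 14]
Sum = 37 + 22 + 45 + 14 = 118
Avg velocity = 118 / 4 = 29.5 points/sprint

29.5 points/sprint


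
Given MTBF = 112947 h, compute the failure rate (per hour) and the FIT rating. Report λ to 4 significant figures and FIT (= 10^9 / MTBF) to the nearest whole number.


Formula: λ = 1 / MTBF; FIT = λ × 1e9 = 1e9 / MTBF
λ = 1 / 112947 ≈ 8.854e-06 failures/hour
FIT = 1e9 / 112947 ≈ 8854 failures per 1e9 hours (nearest whole number)

λ = 8.854e-06 /h, FIT = 8854


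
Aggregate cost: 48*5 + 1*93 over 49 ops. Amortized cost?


Formula: Amortized cost = Total cost / Operations
Total cost = (48 * 5) + (1 * 93)
Total cost = 240 + 93 = 333
Amortized = 333 / 49 = 6.7959

6.7959


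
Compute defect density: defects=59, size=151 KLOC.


Defect density = defects / KLOC
Defect density = 59 / 151
Defect density = 0.391 defects/KLOC

0.391 defects/KLOC


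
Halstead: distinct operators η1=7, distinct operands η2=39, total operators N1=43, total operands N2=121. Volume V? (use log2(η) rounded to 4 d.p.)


Formula: V = N * log2(η), where N = N1 + N2 and η = η1 + η2
η = 7 + 39 = 46
N = 43 + 121 = 164
log2(46) ≈ 5.5236
V = 164 * 5.5236 = 905.87

905.87


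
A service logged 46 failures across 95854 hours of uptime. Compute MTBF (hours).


Formula: MTBF = Total operating time / Number of failures
MTBF = 95854 / 46
MTBF = 2083.78 hours

2083.78 hours


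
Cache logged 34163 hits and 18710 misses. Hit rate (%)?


Formula: hit rate = hits / (hits + misses) * 100
hit rate = 34163 / (34163 + 18710) * 100
hit rate = 34163 / 52873 * 100
hit rate = 64.61%

64.61%


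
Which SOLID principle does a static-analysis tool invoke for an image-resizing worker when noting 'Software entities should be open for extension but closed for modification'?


This describes the Open/Closed Principle (OCP)

Open/Closed Principle (OCP)


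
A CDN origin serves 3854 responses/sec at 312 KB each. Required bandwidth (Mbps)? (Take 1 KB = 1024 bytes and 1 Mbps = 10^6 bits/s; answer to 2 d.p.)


Formula: Mbps = payload_bytes * RPS * 8 / 1e6
Payload per request = 312 KB = 312 * 1024 = 319488 bytes
Total bytes/sec = 319488 * 3854 = 1231306752
Total bits/sec = 1231306752 * 8 = 9850454016
Mbps = 9850454016 / 1e6 = 9850.45

9850.45 Mbps


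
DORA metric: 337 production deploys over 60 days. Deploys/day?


Formula: deployments per day = releases / days
= 337 / 60
= 5.617 deploys/day
(equivalently, 39.32 deploys/week)

5.617 deploys/day


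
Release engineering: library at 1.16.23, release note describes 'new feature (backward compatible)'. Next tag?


Current: 1.16.23
Change category: 'new feature (backward compatible)' → minor bump
SemVer rule: minor bump → increment MINOR, reset PATCH to 0 (MAJOR unchanged)
New: 1.17.0

1.17.0


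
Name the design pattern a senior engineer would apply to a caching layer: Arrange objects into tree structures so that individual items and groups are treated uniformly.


This matches the Composite pattern

Composite


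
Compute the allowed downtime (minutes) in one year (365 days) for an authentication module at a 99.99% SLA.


Formula: allowed downtime = period * (100 - SLA) / 100
Period (year (365 days)) = 525600 minutes
Unavailability fraction = (100 - 99.99) / 100
Allowed downtime = 525600 * (100 - 99.99) / 100
Allowed downtime = 52.56 minutes

52.56 minutes


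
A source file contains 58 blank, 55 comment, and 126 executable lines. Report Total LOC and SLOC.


Total LOC = blank + comment + code
Total LOC = 58 + 55 + 126 = 239
SLOC (source only) = code = 126

Total LOC: 239, SLOC: 126


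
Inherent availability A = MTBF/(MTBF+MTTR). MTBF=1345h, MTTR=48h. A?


Availability = MTBF / (MTBF + MTTR)
Availability = 1345 / (1345 + 48)
Availability = 1345 / 1393
Availability = 96.5542%

96.5542%


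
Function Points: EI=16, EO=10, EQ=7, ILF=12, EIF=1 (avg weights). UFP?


UFP = EI*4 + EO*5 + EQ*4 + ILF*10 + EIF*7
UFP = 16*4 + 10*5 + 7*4 + 12*10 + 1*7
UFP = 64 + 50 + 28 + 120 + 7
UFP = 269

269


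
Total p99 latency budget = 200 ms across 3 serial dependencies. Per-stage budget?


Formula: per_stage = total_budget / stages
per_stage = 200 / 3
per_stage = 66.67 ms

66.67 ms


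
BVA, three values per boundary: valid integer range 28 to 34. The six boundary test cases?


Range: [28, 34]
Boundaries: just below min, min, min+1, max-1, max, just above max
Values: [27, 28, 29, 33, 34, 35]

[27, 28, 29, 33, 34, 35]


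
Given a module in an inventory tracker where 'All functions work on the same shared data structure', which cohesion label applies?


Reasoning: Functions share data
Type: Communicational cohesion

Communicational cohesion


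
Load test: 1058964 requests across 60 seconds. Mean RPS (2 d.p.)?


Formula: throughput = requests / seconds
throughput = 1058964 / 60
throughput = 17649.4 requests/second

17649.4 requests/second


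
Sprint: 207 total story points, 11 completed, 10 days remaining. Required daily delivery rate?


Formula: Required rate = Remaining points / Days left
Remaining = 207 - 11 = 196 points
Required rate = 196 / 10 = 19.6 points/day

19.6 points/day


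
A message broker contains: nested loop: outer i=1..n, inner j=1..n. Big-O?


Reasoning: n iterations times n iterations
Complexity: O(n^2)

O(n^2)


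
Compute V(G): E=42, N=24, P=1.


Formula: V(G) = E - N + 2P
V(G) = 42 - 24 + 2*1
V(G) = 18 + 2
V(G) = 20

20


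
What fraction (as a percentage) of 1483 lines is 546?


Coverage = covered / total * 100
Coverage = 546 / 1483 * 100
Coverage = 36.82%

36.82%


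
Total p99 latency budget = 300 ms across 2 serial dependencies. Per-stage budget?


Formula: per_stage = total_budget / stages
per_stage = 300 / 2
per_stage = 150.0 ms

150.0 ms


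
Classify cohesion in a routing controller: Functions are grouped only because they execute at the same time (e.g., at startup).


Reasoning: Related by timing only
Type: Temporal cohesion

Temporal cohesion


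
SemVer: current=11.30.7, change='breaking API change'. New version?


Current: 11.30.7
Change category: 'breaking API change' → major bump
SemVer rule: major bump → increment MAJOR, reset MINOR and PATCH to 0
New: 12.0.0

12.0.0


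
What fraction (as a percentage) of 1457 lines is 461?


Coverage = covered / total * 100
Coverage = 461 / 1457 * 100
Coverage = 31.64%

31.64%


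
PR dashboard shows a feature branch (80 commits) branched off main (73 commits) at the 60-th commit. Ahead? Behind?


Common ancestor: commit #60
feature commits after divergence: 80 - 60 = 20
main commits after divergence: 73 - 60 = 13
feature is 20 commits ahead of main
main is 13 commits ahead of feature

feature ahead: 20, main ahead: 13


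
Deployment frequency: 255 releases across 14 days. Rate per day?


Formula: deployments per day = releases / days
= 255 / 14
= 18.214 deploys/day
(equivalently, 127.5 deploys/week)

18.214 deploys/day


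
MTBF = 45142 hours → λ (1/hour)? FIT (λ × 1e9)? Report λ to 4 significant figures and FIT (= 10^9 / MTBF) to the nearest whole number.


Formula: λ = 1 / MTBF; FIT = λ × 1e9 = 1e9 / MTBF
λ = 1 / 45142 ≈ 2.215e-05 failures/hour
FIT = 1e9 / 45142 ≈ 22152 failures per 1e9 hours (nearest whole number)

λ = 2.215e-05 /h, FIT = 22152


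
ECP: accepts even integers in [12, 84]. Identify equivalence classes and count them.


Constraint: even integers in [12, 84]
Class 1: x < 12 — out-of-range invalid
Class 2: x in [12,84] but odd — wrong type invalid
Class 3: x in [12,84] and even — valid
Class 4: x > 84 — out-of-range invalid
Total equivalence classes: 4

4 equivalence classes


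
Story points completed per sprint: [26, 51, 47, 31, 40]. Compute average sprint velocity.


Formula: Avg velocity = Total points / Number of sprints
Points: [26, 51, 47, 31, 40]
Sum = 26 + 51 + 47 + 31 + 40 = 195
Avg velocity = 195 / 5 = 39.0 points/sprint

39.0 points/sprint


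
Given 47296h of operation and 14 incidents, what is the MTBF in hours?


Formula: MTBF = Total operating time / Number of failures
MTBF = 47296 / 14
MTBF = 3378.29 hours

3378.29 hours


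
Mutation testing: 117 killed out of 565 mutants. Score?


Mutation score = killed / total * 100
Mutation score = 117 / 565 * 100
Mutation score = 20.71%

20.71%


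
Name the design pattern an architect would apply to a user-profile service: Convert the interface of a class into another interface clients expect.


This matches the Adapter pattern

Adapter


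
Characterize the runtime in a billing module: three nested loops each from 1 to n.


Reasoning: three levels of nesting over n
Complexity: O(n^3)

O(n^3)


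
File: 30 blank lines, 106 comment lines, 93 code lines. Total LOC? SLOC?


Total LOC = blank + comment + code
Total LOC = 30 + 106 + 93 = 229
SLOC (source only) = code = 93

Total LOC: 229, SLOC: 93


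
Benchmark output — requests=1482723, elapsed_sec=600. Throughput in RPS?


Formula: throughput = requests / seconds
throughput = 1482723 / 600
throughput = 2471.21 requests/second

2471.21 requests/second


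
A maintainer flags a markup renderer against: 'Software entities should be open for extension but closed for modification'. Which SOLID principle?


This describes the Open/Closed Principle (OCP)

Open/Closed Principle (OCP)


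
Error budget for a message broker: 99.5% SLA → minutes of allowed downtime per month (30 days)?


Formula: allowed downtime = period * (100 - SLA) / 100
Period (month (30 days)) = 43200 minutes
Unavailability fraction = (100 - 99.5) / 100
Allowed downtime = 43200 * (100 - 99.5) / 100
Allowed downtime = 216.0 minutes

216.0 minutes


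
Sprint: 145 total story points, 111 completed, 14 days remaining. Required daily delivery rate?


Formula: Required rate = Remaining points / Days left
Remaining = 145 - 111 = 34 points
Required rate = 34 / 14 = 2.43 points/day

2.43 points/day


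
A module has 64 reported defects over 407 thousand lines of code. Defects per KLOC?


Defect density = defects / KLOC
Defect density = 64 / 407
Defect density = 0.157 defects/KLOC

0.157 defects/KLOC


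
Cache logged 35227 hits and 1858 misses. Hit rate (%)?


Formula: hit rate = hits / (hits + misses) * 100
hit rate = 35227 / (35227 + 1858) * 100
hit rate = 35227 / 37085 * 100
hit rate = 94.99%

94.99%


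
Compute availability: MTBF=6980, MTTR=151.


Availability = MTBF / (MTBF + MTTR)
Availability = 6980 / (6980 + 151)
Availability = 6980 / 7131
Availability = 97.8825%

97.8825%


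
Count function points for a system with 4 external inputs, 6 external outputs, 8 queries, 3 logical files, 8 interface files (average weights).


UFP = EI*4 + EO*5 + EQ*4 + ILF*10 + EIF*7
UFP = 4*4 + 6*5 + 8*4 + 3*10 + 8*7
UFP = 16 + 30 + 32 + 30 + 56
UFP = 164

164


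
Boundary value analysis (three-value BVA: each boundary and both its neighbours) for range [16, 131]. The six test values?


Range: [16, 131]
Boundaries: just below min, min, min+1, max-1, max, just above max
Values: [15, 16, 17, 130, 131, 132]

[15, 16, 17, 130, 131, 132]


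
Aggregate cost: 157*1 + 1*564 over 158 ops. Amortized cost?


Formula: Amortized cost = Total cost / Operations
Total cost = (157 * 1) + (1 * 564)
Total cost = 157 + 564 = 721
Amortized = 721 / 158 = 4.5633

4.5633


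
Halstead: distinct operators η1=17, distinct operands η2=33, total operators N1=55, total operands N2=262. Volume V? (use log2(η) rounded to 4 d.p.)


Formula: V = N * log2(η), where N = N1 + N2 and η = η1 + η2
η = 17 + 33 = 50
N = 55 + 262 = 317
log2(50) ≈ 5.6439
V = 317 * 5.6439 = 1789.12

1789.12


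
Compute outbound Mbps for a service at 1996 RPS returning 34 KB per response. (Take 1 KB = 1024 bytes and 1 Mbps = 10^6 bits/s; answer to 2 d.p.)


Formula: Mbps = payload_bytes * RPS * 8 / 1e6
Payload per request = 34 KB = 34 * 1024 = 34816 bytes
Total bytes/sec = 34816 * 1996 = 69492736
Total bits/sec = 69492736 * 8 = 555941888
Mbps = 555941888 / 1e6 = 555.94

555.94 Mbps


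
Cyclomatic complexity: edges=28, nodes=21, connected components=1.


Formula: V(G) = E - N + 2P
V(G) = 28 - 21 + 2*1
V(G) = 7 + 2
V(G) = 9

9


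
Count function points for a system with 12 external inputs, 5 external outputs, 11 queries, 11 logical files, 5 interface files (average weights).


UFP = EI*4 + EO*5 + EQ*4 + ILF*10 + EIF*7
UFP = 12*4 + 5*5 + 11*4 + 11*10 + 5*7
UFP = 48 + 25 + 44 + 110 + 35
UFP = 262

262


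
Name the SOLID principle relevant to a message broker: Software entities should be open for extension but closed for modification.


This describes the Open/Closed Principle (OCP)

Open/Closed Principle (OCP)


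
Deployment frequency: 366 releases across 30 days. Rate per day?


Formula: deployments per day = releases / days
= 366 / 30
= 12.2 deploys/day
(equivalently, 85.4 deploys/week)

12.2 deploys/day


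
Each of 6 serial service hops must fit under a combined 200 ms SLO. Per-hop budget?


Formula: per_stage = total_budget / stages
per_stage = 200 / 6
per_stage = 33.33 ms

33.33 ms


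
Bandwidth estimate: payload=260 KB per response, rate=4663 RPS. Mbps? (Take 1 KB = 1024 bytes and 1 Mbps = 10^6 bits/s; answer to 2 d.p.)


Formula: Mbps = payload_bytes * RPS * 8 / 1e6
Payload per request = 260 KB = 260 * 1024 = 266240 bytes
Total bytes/sec = 266240 * 4663 = 1241477120
Total bits/sec = 1241477120 * 8 = 9931816960
Mbps = 9931816960 / 1e6 = 9931.82

9931.82 Mbps


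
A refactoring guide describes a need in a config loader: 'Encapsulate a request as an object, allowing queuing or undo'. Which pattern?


This matches the Command pattern

Command


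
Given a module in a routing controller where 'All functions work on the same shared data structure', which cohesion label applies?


Reasoning: Functions share data
Type: Communicational cohesion

Communicational cohesion


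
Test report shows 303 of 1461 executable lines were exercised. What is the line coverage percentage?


Coverage = covered / total * 100
Coverage = 303 / 1461 * 100
Coverage = 20.74%

20.74%


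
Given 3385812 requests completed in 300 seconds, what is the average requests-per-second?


Formula: throughput = requests / seconds
throughput = 3385812 / 300
throughput = 11286.04 requests/second

11286.04 requests/second


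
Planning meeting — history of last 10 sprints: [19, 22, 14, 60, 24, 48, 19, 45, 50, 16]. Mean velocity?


Formula: Avg velocity = Total points / Number of sprints
Points: [19, 22, 14, 60, 24, 48, 19, 45, 50, 16]
Sum = 19 + 22 + 14 + 60 + 24 + 48 + 19 + 45 + 50 + 16 = 317
Avg velocity = 317 / 10 = 31.7 points/sprint

31.7 points/sprint


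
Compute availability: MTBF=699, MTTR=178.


Availability = MTBF / (MTBF + MTTR)
Availability = 699 / (699 + 178)
Availability = 699 / 877
Availability = 79.7035%

79.7035%


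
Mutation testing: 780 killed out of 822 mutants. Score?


Mutation score = killed / total * 100
Mutation score = 780 / 822 * 100
Mutation score = 94.89%

94.89%


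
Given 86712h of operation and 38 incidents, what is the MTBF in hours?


Formula: MTBF = Total operating time / Number of failures
MTBF = 86712 / 38
MTBF = 2281.89 hours

2281.89 hours


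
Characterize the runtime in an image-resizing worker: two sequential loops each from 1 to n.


Reasoning: sequential dominates: O(n) + O(n) = O(n)
Complexity: O(n)

O(n)


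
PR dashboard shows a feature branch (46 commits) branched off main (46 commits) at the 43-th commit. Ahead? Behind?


Common ancestor: commit #43
feature commits after divergence: 46 - 43 = 3
main commits after divergence: 46 - 43 = 3
feature is 3 commits ahead of main
main is 3 commits ahead of feature

feature ahead: 3, main ahead: 3


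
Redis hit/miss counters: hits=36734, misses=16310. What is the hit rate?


Formula: hit rate = hits / (hits + misses) * 100
hit rate = 36734 / (36734 + 16310) * 100
hit rate = 36734 / 53044 * 100
hit rate = 69.25%

69.25%


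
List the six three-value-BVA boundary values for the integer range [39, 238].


Range: [39, 238]
Boundaries: just below min, min, min+1, max-1, max, just above max
Values: [38, 39, 40, 237, 238, 239]

[38, 39, 40, 237, 238, 239]


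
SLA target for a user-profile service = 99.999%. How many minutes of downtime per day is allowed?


Formula: allowed downtime = period * (100 - SLA) / 100
Period (day) = 1440 minutes
Unavailability fraction = (100 - 99.999) / 100
Allowed downtime = 1440 * (100 - 99.999) / 100
Allowed downtime = 0.0144 minutes

0.0144 minutes


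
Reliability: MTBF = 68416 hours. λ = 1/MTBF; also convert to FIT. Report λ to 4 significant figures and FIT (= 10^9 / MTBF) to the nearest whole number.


Formula: λ = 1 / MTBF; FIT = λ × 1e9 = 1e9 / MTBF
λ = 1 / 68416 ≈ 1.462e-05 failures/hour
FIT = 1e9 / 68416 ≈ 14616 failures per 1e9 hours (nearest whole number)

λ = 1.462e-05 /h, FIT = 14616


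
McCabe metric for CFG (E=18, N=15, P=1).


Formula: V(G) = E - N + 2P
V(G) = 18 - 15 + 2*1
V(G) = 3 + 2
V(G) = 5

5


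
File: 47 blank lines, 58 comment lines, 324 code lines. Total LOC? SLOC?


Total LOC = blank + comment + code
Total LOC = 47 + 58 + 324 = 429
SLOC (source only) = code = 324

Total LOC: 429, SLOC: 324


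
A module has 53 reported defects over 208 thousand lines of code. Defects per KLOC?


Defect density = defects / KLOC
Defect density = 53 / 208
Defect density = 0.255 defects/KLOC

0.255 defects/KLOC


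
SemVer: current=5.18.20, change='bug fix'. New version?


Current: 5.18.20
Change category: 'bug fix' → patch bump
SemVer rule: patch bump → increment PATCH (MAJOR and MINOR unchanged)
New: 5.18.21

5.18.21


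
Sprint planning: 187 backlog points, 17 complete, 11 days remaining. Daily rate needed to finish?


Formula: Required rate = Remaining points / Days left
Remaining = 187 - 17 = 170 points
Required rate = 170 / 11 = 15.45 points/day

15.45 points/day


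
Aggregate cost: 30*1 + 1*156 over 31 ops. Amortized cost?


Formula: Amortized cost = Total cost / Operations
Total cost = (30 * 1) + (1 * 156)
Total cost = 30 + 156 = 186
Amortized = 186 / 31 = 6.0

6.0


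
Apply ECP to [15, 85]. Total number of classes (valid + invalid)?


Valid range: [15, 85]
Class 1: x < 15 — invalid
Class 2: 15 ≤ x ≤ 85 — valid
Class 3: x > 85 — invalid
Total equivalence classes: 3

3 equivalence classes


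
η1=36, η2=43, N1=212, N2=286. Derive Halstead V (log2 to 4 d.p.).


Formula: V = N * log2(η), where N = N1 + N2 and η = η1 + η2
η = 36 + 43 = 79
N = 212 + 286 = 498
log2(79) ≈ 6.3038
V = 498 * 6.3038 = 3139.29

3139.29


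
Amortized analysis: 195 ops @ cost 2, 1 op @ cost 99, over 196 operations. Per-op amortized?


Formula: Amortized cost = Total cost / Operations
Total cost = (195 * 2) + (1 * 99)
Total cost = 390 + 99 = 489
Amortized = 489 / 196 = 2.4949

2.4949


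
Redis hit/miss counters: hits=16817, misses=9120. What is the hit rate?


Formula: hit rate = hits / (hits + misses) * 100
hit rate = 16817 / (16817 + 9120) * 100
hit rate = 16817 / 25937 * 100
hit rate = 64.84%

64.84%


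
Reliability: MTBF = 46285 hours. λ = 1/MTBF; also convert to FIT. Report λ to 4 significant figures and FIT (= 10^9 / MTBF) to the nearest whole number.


Formula: λ = 1 / MTBF; FIT = λ × 1e9 = 1e9 / MTBF
λ = 1 / 46285 ≈ 2.161e-05 failures/hour
FIT = 1e9 / 46285 ≈ 21605 failures per 1e9 hours (nearest whole number)

λ = 2.161e-05 /h, FIT = 21605


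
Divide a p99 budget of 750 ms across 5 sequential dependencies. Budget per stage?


Formula: per_stage = total_budget / stages
per_stage = 750 / 5
per_stage = 150.0 ms

150.0 ms


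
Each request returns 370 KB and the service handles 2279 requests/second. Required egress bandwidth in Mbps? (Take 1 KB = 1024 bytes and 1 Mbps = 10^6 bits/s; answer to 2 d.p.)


Formula: Mbps = payload_bytes * RPS * 8 / 1e6
Payload per request = 370 KB = 370 * 1024 = 378880 bytes
Total bytes/sec = 378880 * 2279 = 863467520
Total bits/sec = 863467520 * 8 = 6907740160
Mbps = 6907740160 / 1e6 = 6907.74

6907.74 Mbps


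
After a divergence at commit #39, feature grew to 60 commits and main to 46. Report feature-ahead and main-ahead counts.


Common ancestor: commit #39
feature commits after divergence: 60 - 39 = 21
main commits after divergence: 46 - 39 = 7
feature is 21 commits ahead of main
main is 7 commits ahead of feature

feature ahead: 21, main ahead: 7


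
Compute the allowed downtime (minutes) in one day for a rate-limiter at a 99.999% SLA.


Formula: allowed downtime = period * (100 - SLA) / 100
Period (day) = 1440 minutes
Unavailability fraction = (100 - 99.999) / 100
Allowed downtime = 1440 * (100 - 99.999) / 100
Allowed downtime = 0.0144 minutes

0.0144 minutes


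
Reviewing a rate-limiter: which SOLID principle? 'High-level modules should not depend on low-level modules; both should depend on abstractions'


This describes the Dependency Inversion Principle (DIP)

Dependency Inversion Principle (DIP)


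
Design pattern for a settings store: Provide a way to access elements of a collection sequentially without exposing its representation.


This matches the Iterator pattern

Iterator


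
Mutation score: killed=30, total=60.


Mutation score = killed / total * 100
Mutation score = 30 / 60 * 100
Mutation score = 50.0%

50.0%


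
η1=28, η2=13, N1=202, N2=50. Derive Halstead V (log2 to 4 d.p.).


Formula: V = N * log2(η), where N = N1 + N2 and η = η1 + η2
η = 28 + 13 = 41
N = 202 + 50 = 252
log2(41) ≈ 5.3576
V = 252 * 5.3576 = 1350.12

1350.12


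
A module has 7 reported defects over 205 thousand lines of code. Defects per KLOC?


Defect density = defects / KLOC
Defect density = 7 / 205
Defect density = 0.034 defects/KLOC

0.034 defects/KLOC


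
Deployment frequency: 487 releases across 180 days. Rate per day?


Formula: deployments per day = releases / days
= 487 / 180
= 2.706 deploys/day
(equivalently, 18.94 deploys/week)

2.706 deploys/day


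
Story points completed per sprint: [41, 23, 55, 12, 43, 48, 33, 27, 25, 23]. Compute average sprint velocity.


Formula: Avg velocity = Total points / Number of sprints
Points: [41, 23, 55, 12, 43, 48, 33, 27, 25, 23]
Sum = 41 + 23 + 55 + 12 + 43 + 48 + 33 + 27 + 25 + 23 = 330
Avg velocity = 330 / 10 = 33.0 points/sprint

33.0 points/sprint


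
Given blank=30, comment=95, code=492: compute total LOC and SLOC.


Total LOC = blank + comment + code
Total LOC = 30 + 95 + 492 = 617
SLOC (source only) = code = 492

Total LOC: 617, SLOC: 492


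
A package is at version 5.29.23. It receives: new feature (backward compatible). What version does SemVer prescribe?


Current: 5.29.23
Change category: 'new feature (backward compatible)' → minor bump
SemVer rule: minor bump → increment MINOR, reset PATCH to 0 (MAJOR unchanged)
New: 5.30.0

5.30.0


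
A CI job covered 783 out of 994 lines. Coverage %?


Coverage = covered / total * 100
Coverage = 783 / 994 * 100
Coverage = 78.77%

78.77%


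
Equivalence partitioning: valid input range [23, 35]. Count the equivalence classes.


Valid range: [23, 35]
Class 1: x < 23 — invalid
Class 2: 23 ≤ x ≤ 35 — valid
Class 3: x > 35 — invalid
Total equivalence classes: 3

3 equivalence classes


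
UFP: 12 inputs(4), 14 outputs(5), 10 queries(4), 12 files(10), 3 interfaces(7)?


UFP = EI*4 + EO*5 + EQ*4 + ILF*10 + EIF*7
UFP = 12*4 + 14*5 + 10*4 + 12*10 + 3*7
UFP = 48 + 70 + 40 + 120 + 21
UFP = 299

299


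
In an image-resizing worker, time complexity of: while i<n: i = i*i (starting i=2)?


Reasoning: squaring drives double-exponential growth; iterations ~ log log n
Complexity: O(log log n)

O(log log n)


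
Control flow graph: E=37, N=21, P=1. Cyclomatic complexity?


Formula: V(G) = E - N + 2P
V(G) = 37 - 21 + 2*1
V(G) = 16 + 2
V(G) = 18

18


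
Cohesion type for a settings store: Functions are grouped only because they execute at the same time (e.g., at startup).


Reasoning: Related by timing only
Type: Temporal cohesion

Temporal cohesion


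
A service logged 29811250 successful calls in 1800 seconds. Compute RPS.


Formula: throughput = requests / seconds
throughput = 29811250 / 1800
throughput = 16561.81 requests/second

16561.81 requests/second


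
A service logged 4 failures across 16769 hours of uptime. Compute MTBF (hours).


Formula: MTBF = Total operating time / Number of failures
MTBF = 16769 / 4
MTBF = 4192.25 hours

4192.25 hours


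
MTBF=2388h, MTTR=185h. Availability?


Availability = MTBF / (MTBF + MTTR)
Availability = 2388 / (2388 + 185)
Availability = 2388 / 2573
Availability = 92.8099%

92.8099%


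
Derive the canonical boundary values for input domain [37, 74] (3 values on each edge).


Range: [37, 74]
Boundaries: just below min, min, min+1, max-1, max, just above max
Values: [36, 37, 38, 73, 74, 75]

[36, 37, 38, 73, 74, 75]


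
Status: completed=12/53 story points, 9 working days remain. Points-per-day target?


Formula: Required rate = Remaining points / Days left
Remaining = 53 - 12 = 41 points
Required rate = 41 / 9 = 4.56 points/day

4.56 points/day


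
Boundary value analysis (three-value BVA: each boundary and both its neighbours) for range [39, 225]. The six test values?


Range: [39, 225]
Boundaries: just below min, min, min+1, max-1, max, just above max
Values: [38, 39, 40, 224, 225, 226]

[38, 39, 40, 224, 225, 226]


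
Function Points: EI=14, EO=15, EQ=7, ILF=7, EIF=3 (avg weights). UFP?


UFP = EI*4 + EO*5 + EQ*4 + ILF*10 + EIF*7
UFP = 14*4 + 15*5 + 7*4 + 7*10 + 3*7
UFP = 56 + 75 + 28 + 70 + 21
UFP = 250

250


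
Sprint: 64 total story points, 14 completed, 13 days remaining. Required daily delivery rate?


Formula: Required rate = Remaining points / Days left
Remaining = 64 - 14 = 50 points
Required rate = 50 / 13 = 3.85 points/day

3.85 points/day


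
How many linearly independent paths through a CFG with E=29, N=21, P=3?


Formula: V(G) = E - N + 2P
V(G) = 29 - 21 + 2*3
V(G) = 8 + 6
V(G) = 14

14


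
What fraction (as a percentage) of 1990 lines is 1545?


Coverage = covered / total * 100
Coverage = 1545 / 1990 * 100
Coverage = 77.64%

77.64%
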